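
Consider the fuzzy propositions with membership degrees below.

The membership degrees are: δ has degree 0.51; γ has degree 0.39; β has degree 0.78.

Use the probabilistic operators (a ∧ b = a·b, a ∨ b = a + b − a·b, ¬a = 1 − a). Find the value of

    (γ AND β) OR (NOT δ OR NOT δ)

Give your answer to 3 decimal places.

γ AND β = a·b on (0.3900, 0.7800) = 0.3042
NOT δ = 1 − 0.5100 = 0.4900
NOT δ = 1 − 0.5100 = 0.4900
NOT δ OR NOT δ = a + b − a·b on (0.4900, 0.4900) = 0.7399
(γ AND β) OR (NOT δ OR NOT δ) = a + b − a·b on (0.3042, 0.7399) = 0.8190

0.819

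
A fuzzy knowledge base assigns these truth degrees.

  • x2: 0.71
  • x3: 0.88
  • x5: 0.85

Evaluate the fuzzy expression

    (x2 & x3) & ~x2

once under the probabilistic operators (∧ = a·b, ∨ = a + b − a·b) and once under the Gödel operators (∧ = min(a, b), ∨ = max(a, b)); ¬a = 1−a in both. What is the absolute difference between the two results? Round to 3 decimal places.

Under probabilistic:
  x2 & x3 = a·b on (0.7100, 0.8800) = 0.6248
  ~x2 = 1 − 0.7100 = 0.2900
  (x2 & x3) & ~x2 = a·b on (0.6248, 0.2900) = 0.1812
  → value = 0.1812
Under Gödel:
  x2 & x3 = min(a, b) on (0.71, 0.88) = 0.71
  ~x2 = 1 − 0.71 = 0.29
  (x2 & x3) & ~x2 = min(a, b) on (0.71, 0.29) = 0.29
  → value = 0.2900
|0.1812 − 0.2900| = 0.109

0.109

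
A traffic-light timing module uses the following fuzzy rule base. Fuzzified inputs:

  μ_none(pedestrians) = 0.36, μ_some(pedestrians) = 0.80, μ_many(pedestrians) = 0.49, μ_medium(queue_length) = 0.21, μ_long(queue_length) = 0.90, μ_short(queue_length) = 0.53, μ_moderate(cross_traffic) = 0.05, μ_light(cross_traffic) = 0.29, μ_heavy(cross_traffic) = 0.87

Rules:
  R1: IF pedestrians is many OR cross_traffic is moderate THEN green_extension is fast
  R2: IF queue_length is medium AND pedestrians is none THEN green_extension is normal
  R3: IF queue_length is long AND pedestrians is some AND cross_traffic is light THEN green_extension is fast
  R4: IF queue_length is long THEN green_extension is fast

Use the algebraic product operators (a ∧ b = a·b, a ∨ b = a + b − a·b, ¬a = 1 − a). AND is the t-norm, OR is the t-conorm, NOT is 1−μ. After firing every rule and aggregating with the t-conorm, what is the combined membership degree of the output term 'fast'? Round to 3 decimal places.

R1: many=0.49, moderate=0.05; OR[a + b − a·b] → w = 0.5155
R2: medium=0.21, none=0.36; AND[a·b] → w = 0.0756
R3: long=0.90, some=0.80, light=0.29; AND[a·b] → w = 0.2088
R4: long=0.90 → w = 0.9000
Rules with consequent 'fast': {R1, R3, R4} → strengths 0.5155, 0.2088, 0.9000
Aggregate via t-conorm [a + b − a·b]: 0.9617

0.962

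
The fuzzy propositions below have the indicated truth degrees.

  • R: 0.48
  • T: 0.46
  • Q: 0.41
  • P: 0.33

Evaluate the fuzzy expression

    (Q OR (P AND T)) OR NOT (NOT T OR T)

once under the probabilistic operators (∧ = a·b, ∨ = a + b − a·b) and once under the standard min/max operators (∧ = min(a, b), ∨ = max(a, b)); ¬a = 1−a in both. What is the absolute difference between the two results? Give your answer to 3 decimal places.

0.164

Under probabilistic:
  P AND T = a·b on (0.3300, 0.4600) = 0.1518
  Q OR (P AND T) = a + b − a·b on (0.4100, 0.1518) = 0.4996
  NOT T = 1 − 0.4600 = 0.5400
  NOT T OR T = a + b − a·b on (0.5400, 0.4600) = 0.7516
  NOT (NOT T OR T) = 1 − 0.7516 = 0.2484
  (Q OR (P AND T)) OR NOT (NOT T OR T) = a + b − a·b on (0.4996, 0.2484) = 0.6239
  → value = 0.6239
Under standard min/max:
  P AND T = min(a, b) on (0.33, 0.46) = 0.33
  Q OR (P AND T) = max(a, b) on (0.41, 0.33) = 0.41
  NOT T = 1 − 0.46 = 0.54
  NOT T OR T = max(a, b) on (0.54, 0.46) = 0.54
  NOT (NOT T OR T) = 1 − 0.54 = 0.46
  (Q OR (P AND T)) OR NOT (NOT T OR T) = max(a, b) on (0.41, 0.46) = 0.46
  → value = 0.4600
|0.6239 − 0.4600| = 0.164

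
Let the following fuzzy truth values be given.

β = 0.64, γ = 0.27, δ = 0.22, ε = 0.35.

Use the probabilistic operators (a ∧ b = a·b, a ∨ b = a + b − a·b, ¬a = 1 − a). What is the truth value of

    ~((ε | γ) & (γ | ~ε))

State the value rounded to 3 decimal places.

0.609

ε | γ = a + b − a·b on (0.3500, 0.2700) = 0.5255
~ε = 1 − 0.3500 = 0.6500
γ | ~ε = a + b − a·b on (0.2700, 0.6500) = 0.7445
(ε | γ) & (γ | ~ε) = a·b on (0.5255, 0.7445) = 0.3912
~((ε | γ) & (γ | ~ε)) = 1 − 0.3912 = 0.6088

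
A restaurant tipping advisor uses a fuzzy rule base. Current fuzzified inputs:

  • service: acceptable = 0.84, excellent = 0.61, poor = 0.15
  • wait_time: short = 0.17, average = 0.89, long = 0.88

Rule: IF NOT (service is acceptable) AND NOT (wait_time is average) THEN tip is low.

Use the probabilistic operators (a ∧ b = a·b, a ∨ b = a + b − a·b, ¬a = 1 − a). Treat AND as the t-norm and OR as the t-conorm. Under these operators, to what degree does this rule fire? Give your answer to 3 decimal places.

firing strength: ¬acceptable=1−0.84=0.16, ¬average=1−0.89=0.11; AND[a·b] → w = 0.0176

0.018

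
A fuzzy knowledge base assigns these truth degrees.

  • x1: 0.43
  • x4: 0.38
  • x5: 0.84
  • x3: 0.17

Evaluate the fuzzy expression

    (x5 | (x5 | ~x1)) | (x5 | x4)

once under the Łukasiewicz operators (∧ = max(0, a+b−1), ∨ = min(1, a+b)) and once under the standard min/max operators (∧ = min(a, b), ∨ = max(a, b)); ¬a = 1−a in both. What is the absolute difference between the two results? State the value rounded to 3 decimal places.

0.160

Under Łukasiewicz:
  ~x1 = 1 − 0.43 = 0.57
  x5 | ~x1 = min(1, a+b) on (0.84, 0.57) = 1.00
  x5 | (x5 | ~x1) = min(1, a+b) on (0.84, 1.00) = 1.00
  x5 | x4 = min(1, a+b) on (0.84, 0.38) = 1.00
  (x5 | (x5 | ~x1)) | (x5 | x4) = min(1, a+b) on (1.00, 1.00) = 1.00
  → value = 1.0000
Under standard min/max:
  ~x1 = 1 − 0.43 = 0.57
  x5 | ~x1 = max(a, b) on (0.84, 0.57) = 0.84
  x5 | (x5 | ~x1) = max(a, b) on (0.84, 0.84) = 0.84
  x5 | x4 = max(a, b) on (0.84, 0.38) = 0.84
  (x5 | (x5 | ~x1)) | (x5 | x4) = max(a, b) on (0.84, 0.84) = 0.84
  → value = 0.8400
|1.0000 − 0.8400| = 0.160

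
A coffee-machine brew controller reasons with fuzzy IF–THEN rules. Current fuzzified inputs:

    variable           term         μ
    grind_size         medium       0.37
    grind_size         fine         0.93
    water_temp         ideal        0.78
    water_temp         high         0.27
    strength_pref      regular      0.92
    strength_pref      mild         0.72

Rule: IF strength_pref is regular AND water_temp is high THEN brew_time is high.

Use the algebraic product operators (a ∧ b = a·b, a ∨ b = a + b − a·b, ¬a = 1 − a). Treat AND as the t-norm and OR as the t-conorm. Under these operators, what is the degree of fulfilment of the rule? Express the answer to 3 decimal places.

0.248

firing strength: regular=0.92, high=0.27; AND[a·b] → w = 0.2484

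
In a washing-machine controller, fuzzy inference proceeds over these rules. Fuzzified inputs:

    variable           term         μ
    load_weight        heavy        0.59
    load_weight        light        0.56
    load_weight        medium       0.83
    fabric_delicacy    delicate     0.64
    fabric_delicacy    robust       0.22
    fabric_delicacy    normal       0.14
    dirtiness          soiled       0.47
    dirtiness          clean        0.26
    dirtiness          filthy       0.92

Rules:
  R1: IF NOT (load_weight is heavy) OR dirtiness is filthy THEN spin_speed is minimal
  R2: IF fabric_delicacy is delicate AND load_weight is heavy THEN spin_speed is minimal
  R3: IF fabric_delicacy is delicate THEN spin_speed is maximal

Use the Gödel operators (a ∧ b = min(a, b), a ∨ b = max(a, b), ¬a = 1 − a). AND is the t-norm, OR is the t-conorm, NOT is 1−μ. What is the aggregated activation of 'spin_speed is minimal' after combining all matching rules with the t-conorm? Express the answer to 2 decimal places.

R1: ¬heavy=1−0.59=0.41, filthy=0.92; OR[max(a, b)] → w = 0.92
R2: delicate=0.64, heavy=0.59; AND[min(a, b)] → w = 0.59
R3: delicate=0.64 → w = 0.64
Rules with consequent 'minimal': {R1, R2} → strengths 0.92, 0.59
Aggregate via t-conorm [max(a, b)]: 0.92

0.92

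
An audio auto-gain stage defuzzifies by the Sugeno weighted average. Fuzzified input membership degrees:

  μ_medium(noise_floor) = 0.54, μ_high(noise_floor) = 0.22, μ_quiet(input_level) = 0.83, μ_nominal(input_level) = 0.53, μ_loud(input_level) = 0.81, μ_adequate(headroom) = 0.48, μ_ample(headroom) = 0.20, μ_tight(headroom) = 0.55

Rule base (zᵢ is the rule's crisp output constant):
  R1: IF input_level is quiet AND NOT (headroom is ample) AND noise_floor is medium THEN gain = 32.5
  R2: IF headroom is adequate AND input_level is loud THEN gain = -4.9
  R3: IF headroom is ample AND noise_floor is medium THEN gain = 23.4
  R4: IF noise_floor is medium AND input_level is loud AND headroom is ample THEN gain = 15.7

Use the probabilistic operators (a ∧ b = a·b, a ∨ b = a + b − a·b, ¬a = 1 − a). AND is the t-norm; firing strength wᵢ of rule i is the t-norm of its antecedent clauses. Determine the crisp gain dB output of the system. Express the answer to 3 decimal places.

R1 (z=32.5): quiet=0.83, ¬ample=1−0.20=0.80, medium=0.54; AND[a·b] → w = 0.3586
R2 (z=-4.9): adequate=0.48, loud=0.81; AND[a·b] → w = 0.3888
R3 (z=23.4): ample=0.20, medium=0.54; AND[a·b] → w = 0.1080
R4 (z=15.7): medium=0.54, loud=0.81, ample=0.20; AND[a·b] → w = 0.0875
Weighted average = (0.3586·32.5 + 0.3888·-4.9 + 0.1080·23.4 + 0.0875·15.7) / (0.3586 + 0.3888 + 0.1080 + 0.0875)
  = 13.6487 / 0.9428 = 14.476

14.476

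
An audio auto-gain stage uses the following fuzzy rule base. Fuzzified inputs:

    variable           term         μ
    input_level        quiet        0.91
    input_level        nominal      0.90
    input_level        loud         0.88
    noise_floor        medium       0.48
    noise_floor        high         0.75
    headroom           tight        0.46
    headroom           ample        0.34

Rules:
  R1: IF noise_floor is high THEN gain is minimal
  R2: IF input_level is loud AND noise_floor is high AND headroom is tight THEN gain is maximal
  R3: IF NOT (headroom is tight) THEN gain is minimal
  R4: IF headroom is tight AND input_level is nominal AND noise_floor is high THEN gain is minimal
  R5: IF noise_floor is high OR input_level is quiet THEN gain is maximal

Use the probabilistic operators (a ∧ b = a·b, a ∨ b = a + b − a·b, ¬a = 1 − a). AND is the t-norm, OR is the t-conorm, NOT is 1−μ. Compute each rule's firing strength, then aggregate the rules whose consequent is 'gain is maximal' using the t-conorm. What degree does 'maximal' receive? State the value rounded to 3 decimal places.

R1: high=0.75 → w = 0.7500
R2: loud=0.88, high=0.75, tight=0.46; AND[a·b] → w = 0.3036
R3: ¬tight=1−0.46=0.54 → w = 0.5400
R4: tight=0.46, nominal=0.90, high=0.75; AND[a·b] → w = 0.3105
R5: high=0.75, quiet=0.91; OR[a + b − a·b] → w = 0.9775
Rules with consequent 'maximal': {R2, R5} → strengths 0.3036, 0.9775
Aggregate via t-conorm [a + b − a·b]: 0.9843

0.984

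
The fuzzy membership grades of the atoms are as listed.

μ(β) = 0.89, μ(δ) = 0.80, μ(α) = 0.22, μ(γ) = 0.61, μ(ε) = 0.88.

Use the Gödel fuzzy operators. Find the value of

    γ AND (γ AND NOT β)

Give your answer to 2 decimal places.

NOT β = 1 − 0.89 = 0.11
γ AND NOT β = min(a, b) on (0.61, 0.11) = 0.11
γ AND (γ AND NOT β) = min(a, b) on (0.61, 0.11) = 0.11

0.11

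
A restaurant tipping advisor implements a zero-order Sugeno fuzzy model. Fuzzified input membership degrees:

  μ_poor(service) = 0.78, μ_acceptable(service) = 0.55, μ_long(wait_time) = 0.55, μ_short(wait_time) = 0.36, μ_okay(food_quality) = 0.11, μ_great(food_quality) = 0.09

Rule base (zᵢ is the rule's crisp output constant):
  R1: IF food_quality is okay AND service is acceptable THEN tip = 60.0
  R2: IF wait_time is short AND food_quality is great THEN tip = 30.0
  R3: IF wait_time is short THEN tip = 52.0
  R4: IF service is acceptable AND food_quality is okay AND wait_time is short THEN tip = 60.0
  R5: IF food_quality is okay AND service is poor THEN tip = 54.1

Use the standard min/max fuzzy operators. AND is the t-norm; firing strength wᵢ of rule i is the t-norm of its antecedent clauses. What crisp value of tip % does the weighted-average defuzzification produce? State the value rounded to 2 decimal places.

52.01

R1 (z=60.0): okay=0.11, acceptable=0.55; AND[min(a, b)] → w = 0.11
R2 (z=30.0): short=0.36, great=0.09; AND[min(a, b)] → w = 0.09
R3 (z=52.0): short=0.36 → w = 0.36
R4 (z=60.0): acceptable=0.55, okay=0.11, short=0.36; AND[min(a, b)] → w = 0.11
R5 (z=54.1): okay=0.11, poor=0.78; AND[min(a, b)] → w = 0.11
Weighted average = (0.11·60.0 + 0.09·30.0 + 0.36·52.0 + 0.11·60.0 + 0.11·54.1) / (0.11 + 0.09 + 0.36 + 0.11 + 0.11)
  = 40.5710 / 0.7800 = 52.01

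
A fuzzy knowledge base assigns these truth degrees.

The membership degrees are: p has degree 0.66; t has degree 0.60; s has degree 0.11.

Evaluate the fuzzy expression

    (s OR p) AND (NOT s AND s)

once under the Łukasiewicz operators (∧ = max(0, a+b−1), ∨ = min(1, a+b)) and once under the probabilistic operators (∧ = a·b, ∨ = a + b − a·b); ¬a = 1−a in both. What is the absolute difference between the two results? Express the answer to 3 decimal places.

0.068

Under Łukasiewicz:
  s OR p = min(1, a+b) on (0.11, 0.66) = 0.77
  NOT s = 1 − 0.11 = 0.89
  NOT s AND s = max(0, a+b−1) on (0.89, 0.11) = 0.00
  (s OR p) AND (NOT s AND s) = max(0, a+b−1) on (0.77, 0.00) = 0.00
  → value = 0.0000
Under probabilistic:
  s OR p = a + b − a·b on (0.1100, 0.6600) = 0.6974
  NOT s = 1 − 0.1100 = 0.8900
  NOT s AND s = a·b on (0.8900, 0.1100) = 0.0979
  (s OR p) AND (NOT s AND s) = a·b on (0.6974, 0.0979) = 0.0683
  → value = 0.0683
|0.0000 − 0.0683| = 0.068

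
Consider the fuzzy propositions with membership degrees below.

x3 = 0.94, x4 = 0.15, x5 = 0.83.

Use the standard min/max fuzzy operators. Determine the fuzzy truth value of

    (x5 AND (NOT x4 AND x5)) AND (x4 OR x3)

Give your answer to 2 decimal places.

NOT x4 = 1 − 0.15 = 0.85
NOT x4 AND x5 = min(a, b) on (0.85, 0.83) = 0.83
x5 AND (NOT x4 AND x5) = min(a, b) on (0.83, 0.83) = 0.83
x4 OR x3 = max(a, b) on (0.15, 0.94) = 0.94
(x5 AND (NOT x4 AND x5)) AND (x4 OR x3) = min(a, b) on (0.83, 0.94) = 0.83

0.83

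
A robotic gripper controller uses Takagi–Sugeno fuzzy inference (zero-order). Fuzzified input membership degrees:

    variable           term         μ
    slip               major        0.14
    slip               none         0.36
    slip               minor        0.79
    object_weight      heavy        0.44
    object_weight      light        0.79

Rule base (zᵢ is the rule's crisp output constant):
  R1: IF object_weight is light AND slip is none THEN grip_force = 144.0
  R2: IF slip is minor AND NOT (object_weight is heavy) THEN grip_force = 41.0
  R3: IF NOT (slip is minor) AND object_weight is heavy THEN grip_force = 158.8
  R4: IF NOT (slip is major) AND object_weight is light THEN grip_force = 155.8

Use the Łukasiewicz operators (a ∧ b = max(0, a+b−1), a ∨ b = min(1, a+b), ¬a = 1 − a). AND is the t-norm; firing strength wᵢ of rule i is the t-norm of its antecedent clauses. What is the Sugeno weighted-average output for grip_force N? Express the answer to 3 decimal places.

R1 (z=144.0): light=0.79, none=0.36; AND[max(0, a+b−1)] → w = 0.15
R2 (z=41.0): minor=0.79, ¬heavy=1−0.44=0.56; AND[max(0, a+b−1)] → w = 0.35
R3 (z=158.8): ¬minor=1−0.79=0.21, heavy=0.44; AND[max(0, a+b−1)] → w = 0.00
R4 (z=155.8): ¬major=1−0.14=0.86, light=0.79; AND[max(0, a+b−1)] → w = 0.65
Weighted average = (0.15·144.0 + 0.35·41.0 + 0.00·158.8 + 0.65·155.8) / (0.15 + 0.35 + 0.00 + 0.65)
  = 137.2200 / 1.1500 = 119.322

119.322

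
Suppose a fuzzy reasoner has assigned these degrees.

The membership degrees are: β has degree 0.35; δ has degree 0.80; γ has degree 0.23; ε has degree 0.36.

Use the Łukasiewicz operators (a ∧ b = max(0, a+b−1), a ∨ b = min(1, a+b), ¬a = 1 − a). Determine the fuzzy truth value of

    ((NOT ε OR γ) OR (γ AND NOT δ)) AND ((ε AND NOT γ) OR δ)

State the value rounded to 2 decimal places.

0.80

NOT ε = 1 − 0.36 = 0.64
NOT ε OR γ = min(1, a+b) on (0.64, 0.23) = 0.87
NOT δ = 1 − 0.80 = 0.20
γ AND NOT δ = max(0, a+b−1) on (0.23, 0.20) = 0.00
(NOT ε OR γ) OR (γ AND NOT δ) = min(1, a+b) on (0.87, 0.00) = 0.87
NOT γ = 1 − 0.23 = 0.77
ε AND NOT γ = max(0, a+b−1) on (0.36, 0.77) = 0.13
(ε AND NOT γ) OR δ = min(1, a+b) on (0.13, 0.80) = 0.93
((NOT ε OR γ) OR (γ AND NOT δ)) AND ((ε AND NOT γ) OR δ) = max(0, a+b−1) on (0.87, 0.93) = 0.80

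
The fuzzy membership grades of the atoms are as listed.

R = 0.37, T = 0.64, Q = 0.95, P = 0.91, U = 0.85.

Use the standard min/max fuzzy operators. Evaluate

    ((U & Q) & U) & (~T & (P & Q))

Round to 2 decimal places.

0.36

U & Q = min(a, b) on (0.85, 0.95) = 0.85
(U & Q) & U = min(a, b) on (0.85, 0.85) = 0.85
~T = 1 − 0.64 = 0.36
P & Q = min(a, b) on (0.91, 0.95) = 0.91
~T & (P & Q) = min(a, b) on (0.36, 0.91) = 0.36
((U & Q) & U) & (~T & (P & Q)) = min(a, b) on (0.85, 0.36) = 0.36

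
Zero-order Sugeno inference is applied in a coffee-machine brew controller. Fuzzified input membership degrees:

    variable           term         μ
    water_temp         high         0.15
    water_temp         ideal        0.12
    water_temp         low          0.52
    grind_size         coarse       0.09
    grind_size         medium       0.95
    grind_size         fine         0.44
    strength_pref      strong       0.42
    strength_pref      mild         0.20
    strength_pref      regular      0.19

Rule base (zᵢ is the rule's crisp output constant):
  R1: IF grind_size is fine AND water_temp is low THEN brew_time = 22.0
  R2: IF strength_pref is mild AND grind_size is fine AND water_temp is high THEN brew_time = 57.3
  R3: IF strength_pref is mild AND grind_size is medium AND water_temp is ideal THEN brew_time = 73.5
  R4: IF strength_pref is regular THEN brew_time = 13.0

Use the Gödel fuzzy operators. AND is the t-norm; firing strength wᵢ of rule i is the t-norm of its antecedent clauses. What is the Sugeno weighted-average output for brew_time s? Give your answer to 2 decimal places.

R1 (z=22.0): fine=0.44, low=0.52; AND[min(a, b)] → w = 0.44
R2 (z=57.3): mild=0.20, fine=0.44, high=0.15; AND[min(a, b)] → w = 0.15
R3 (z=73.5): mild=0.20, medium=0.95, ideal=0.12; AND[min(a, b)] → w = 0.12
R4 (z=13.0): regular=0.19 → w = 0.19
Weighted average = (0.44·22.0 + 0.15·57.3 + 0.12·73.5 + 0.19·13.0) / (0.44 + 0.15 + 0.12 + 0.19)
  = 29.5650 / 0.9000 = 32.85

32.85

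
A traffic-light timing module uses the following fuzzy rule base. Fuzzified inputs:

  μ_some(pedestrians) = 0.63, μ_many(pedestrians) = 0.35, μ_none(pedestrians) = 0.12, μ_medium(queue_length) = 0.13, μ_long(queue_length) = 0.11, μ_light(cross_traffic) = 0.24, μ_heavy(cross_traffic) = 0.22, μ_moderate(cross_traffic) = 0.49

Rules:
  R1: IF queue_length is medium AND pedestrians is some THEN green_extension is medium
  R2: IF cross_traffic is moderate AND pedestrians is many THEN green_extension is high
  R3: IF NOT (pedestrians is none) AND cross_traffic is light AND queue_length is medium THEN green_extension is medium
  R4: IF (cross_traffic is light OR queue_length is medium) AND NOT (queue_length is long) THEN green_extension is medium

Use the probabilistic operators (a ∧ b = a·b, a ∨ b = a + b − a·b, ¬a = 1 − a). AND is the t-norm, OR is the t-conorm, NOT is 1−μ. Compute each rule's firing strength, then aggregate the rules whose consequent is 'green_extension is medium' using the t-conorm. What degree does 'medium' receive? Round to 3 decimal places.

R1: medium=0.13, some=0.63; AND[a·b] → w = 0.0819
R2: moderate=0.49, many=0.35; AND[a·b] → w = 0.1715
R3: ¬none=1−0.12=0.88, light=0.24, medium=0.13; AND[a·b] → w = 0.0275
R4: (light=0.24 OR medium=0.13) = 0.3388; AND[a·b] with ¬long=1−0.11=0.89 → w = 0.3015
Rules with consequent 'medium': {R1, R3, R4} → strengths 0.0819, 0.0275, 0.3015
Aggregate via t-conorm [a + b − a·b]: 0.3763

0.376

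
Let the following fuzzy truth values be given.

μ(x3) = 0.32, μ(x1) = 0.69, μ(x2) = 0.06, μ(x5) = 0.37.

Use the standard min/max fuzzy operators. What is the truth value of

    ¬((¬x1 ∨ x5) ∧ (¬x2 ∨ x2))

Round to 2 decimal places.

¬x1 = 1 − 0.69 = 0.31
¬x1 ∨ x5 = max(a, b) on (0.31, 0.37) = 0.37
¬x2 = 1 − 0.06 = 0.94
¬x2 ∨ x2 = max(a, b) on (0.94, 0.06) = 0.94
(¬x1 ∨ x5) ∧ (¬x2 ∨ x2) = min(a, b) on (0.37, 0.94) = 0.37
¬((¬x1 ∨ x5) ∧ (¬x2 ∨ x2)) = 1 − 0.37 = 0.63

0.63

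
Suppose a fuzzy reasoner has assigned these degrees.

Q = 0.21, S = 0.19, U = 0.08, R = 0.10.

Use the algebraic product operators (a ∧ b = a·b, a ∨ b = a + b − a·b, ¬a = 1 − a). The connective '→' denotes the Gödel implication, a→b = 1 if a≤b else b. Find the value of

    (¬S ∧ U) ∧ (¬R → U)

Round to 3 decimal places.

¬S = 1 − 0.1900 = 0.8100
¬S ∧ U = a·b on (0.8100, 0.0800) = 0.0648
¬R = 1 − 0.1000 = 0.9000
¬R → U  [Gödel: 1 if a≤b else b] with a=0.9000, b=0.0800 → 0.0800
(¬S ∧ U) ∧ (¬R → U) = a·b on (0.0648, 0.0800) = 0.0052

0.005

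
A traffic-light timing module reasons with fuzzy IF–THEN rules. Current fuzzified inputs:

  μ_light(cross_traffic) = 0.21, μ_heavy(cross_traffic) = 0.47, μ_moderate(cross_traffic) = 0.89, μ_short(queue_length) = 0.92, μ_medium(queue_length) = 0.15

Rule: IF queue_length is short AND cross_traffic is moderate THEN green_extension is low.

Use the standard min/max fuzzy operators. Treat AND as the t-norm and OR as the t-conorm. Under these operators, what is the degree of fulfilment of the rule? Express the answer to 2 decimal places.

0.89

firing strength: short=0.92, moderate=0.89; AND[min(a, b)] → w = 0.89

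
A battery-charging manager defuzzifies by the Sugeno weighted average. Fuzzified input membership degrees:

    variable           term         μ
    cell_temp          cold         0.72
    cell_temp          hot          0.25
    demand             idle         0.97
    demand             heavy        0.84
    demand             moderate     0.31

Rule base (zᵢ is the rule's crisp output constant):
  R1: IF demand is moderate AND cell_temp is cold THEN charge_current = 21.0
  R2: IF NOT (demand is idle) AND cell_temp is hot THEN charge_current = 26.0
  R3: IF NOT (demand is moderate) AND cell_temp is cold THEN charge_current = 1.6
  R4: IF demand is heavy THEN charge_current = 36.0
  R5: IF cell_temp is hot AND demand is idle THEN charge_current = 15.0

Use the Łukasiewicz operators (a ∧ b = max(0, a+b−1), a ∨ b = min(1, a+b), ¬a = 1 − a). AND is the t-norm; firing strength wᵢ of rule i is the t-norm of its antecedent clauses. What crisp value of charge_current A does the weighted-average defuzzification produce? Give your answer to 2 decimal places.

R1 (z=21.0): moderate=0.31, cold=0.72; AND[max(0, a+b−1)] → w = 0.03
R2 (z=26.0): ¬idle=1−0.97=0.03, hot=0.25; AND[max(0, a+b−1)] → w = 0.00
R3 (z=1.6): ¬moderate=1−0.31=0.69, cold=0.72; AND[max(0, a+b−1)] → w = 0.41
R4 (z=36.0): heavy=0.84 → w = 0.84
R5 (z=15.0): hot=0.25, idle=0.97; AND[max(0, a+b−1)] → w = 0.22
Weighted average = (0.03·21.0 + 0.00·26.0 + 0.41·1.6 + 0.84·36.0 + 0.22·15.0) / (0.03 + 0.00 + 0.41 + 0.84 + 0.22)
  = 34.8260 / 1.5000 = 23.22

23.22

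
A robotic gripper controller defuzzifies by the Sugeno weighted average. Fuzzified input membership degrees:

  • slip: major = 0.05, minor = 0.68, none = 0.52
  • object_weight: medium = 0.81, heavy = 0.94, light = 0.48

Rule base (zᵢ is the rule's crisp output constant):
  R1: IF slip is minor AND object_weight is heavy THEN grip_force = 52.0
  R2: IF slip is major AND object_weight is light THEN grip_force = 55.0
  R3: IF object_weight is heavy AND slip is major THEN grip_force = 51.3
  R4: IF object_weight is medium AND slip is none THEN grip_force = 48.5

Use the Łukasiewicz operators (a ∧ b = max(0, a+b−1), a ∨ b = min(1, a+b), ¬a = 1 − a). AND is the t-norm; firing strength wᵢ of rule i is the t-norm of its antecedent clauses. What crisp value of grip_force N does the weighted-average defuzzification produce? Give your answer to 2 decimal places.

50.78

R1 (z=52.0): minor=0.68, heavy=0.94; AND[max(0, a+b−1)] → w = 0.62
R2 (z=55.0): major=0.05, light=0.48; AND[max(0, a+b−1)] → w = 0.00
R3 (z=51.3): heavy=0.94, major=0.05; AND[max(0, a+b−1)] → w = 0.00
R4 (z=48.5): medium=0.81, none=0.52; AND[max(0, a+b−1)] → w = 0.33
Weighted average = (0.62·52.0 + 0.00·55.0 + 0.00·51.3 + 0.33·48.5) / (0.62 + 0.00 + 0.00 + 0.33)
  = 48.2450 / 0.9500 = 50.78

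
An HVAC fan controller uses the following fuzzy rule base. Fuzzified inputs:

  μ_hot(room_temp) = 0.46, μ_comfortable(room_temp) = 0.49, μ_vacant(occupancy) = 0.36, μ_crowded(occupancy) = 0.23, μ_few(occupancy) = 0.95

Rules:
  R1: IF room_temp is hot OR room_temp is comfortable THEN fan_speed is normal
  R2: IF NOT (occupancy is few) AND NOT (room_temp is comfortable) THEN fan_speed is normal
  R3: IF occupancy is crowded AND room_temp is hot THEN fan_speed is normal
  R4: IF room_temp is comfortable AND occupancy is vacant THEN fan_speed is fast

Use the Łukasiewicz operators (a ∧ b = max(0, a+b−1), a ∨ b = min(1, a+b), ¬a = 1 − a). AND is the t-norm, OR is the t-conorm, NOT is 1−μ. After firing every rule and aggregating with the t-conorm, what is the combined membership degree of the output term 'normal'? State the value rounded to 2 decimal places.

0.95

R1: hot=0.46, comfortable=0.49; OR[min(1, a+b)] → w = 0.95
R2: ¬few=1−0.95=0.05, ¬comfortable=1−0.49=0.51; AND[max(0, a+b−1)] → w = 0.00
R3: crowded=0.23, hot=0.46; AND[max(0, a+b−1)] → w = 0.00
R4: comfortable=0.49, vacant=0.36; AND[max(0, a+b−1)] → w = 0.00
Rules with consequent 'normal': {R1, R2, R3} → strengths 0.95, 0.00, 0.00
Aggregate via t-conorm [min(1, a+b)]: 0.95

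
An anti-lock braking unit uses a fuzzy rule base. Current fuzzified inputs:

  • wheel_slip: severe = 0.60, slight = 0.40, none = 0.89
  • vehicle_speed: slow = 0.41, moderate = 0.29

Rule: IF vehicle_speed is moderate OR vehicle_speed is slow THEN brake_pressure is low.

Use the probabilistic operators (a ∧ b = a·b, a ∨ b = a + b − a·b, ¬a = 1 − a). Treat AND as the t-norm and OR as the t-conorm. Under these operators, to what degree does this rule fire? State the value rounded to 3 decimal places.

firing strength: moderate=0.29, slow=0.41; OR[a + b − a·b] → w = 0.5811

0.581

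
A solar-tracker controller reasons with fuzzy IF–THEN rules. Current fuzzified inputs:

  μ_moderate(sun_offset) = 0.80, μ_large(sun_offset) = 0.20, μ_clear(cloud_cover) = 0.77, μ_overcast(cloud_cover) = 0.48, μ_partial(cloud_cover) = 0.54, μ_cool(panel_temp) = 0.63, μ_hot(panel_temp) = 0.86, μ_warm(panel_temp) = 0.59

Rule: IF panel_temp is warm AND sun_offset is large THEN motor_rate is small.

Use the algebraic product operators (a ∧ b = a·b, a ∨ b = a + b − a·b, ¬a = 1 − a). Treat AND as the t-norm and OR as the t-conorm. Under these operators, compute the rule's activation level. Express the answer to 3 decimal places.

0.118

firing strength: warm=0.59, large=0.20; AND[a·b] → w = 0.1180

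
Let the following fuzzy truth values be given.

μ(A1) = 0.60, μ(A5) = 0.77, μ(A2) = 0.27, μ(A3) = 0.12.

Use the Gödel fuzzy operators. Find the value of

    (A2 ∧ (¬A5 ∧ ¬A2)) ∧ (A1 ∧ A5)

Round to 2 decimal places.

0.23

¬A5 = 1 − 0.77 = 0.23
¬A2 = 1 − 0.27 = 0.73
¬A5 ∧ ¬A2 = min(a, b) on (0.23, 0.73) = 0.23
A2 ∧ (¬A5 ∧ ¬A2) = min(a, b) on (0.27, 0.23) = 0.23
A1 ∧ A5 = min(a, b) on (0.60, 0.77) = 0.60
(A2 ∧ (¬A5 ∧ ¬A2)) ∧ (A1 ∧ A5) = min(a, b) on (0.23, 0.60) = 0.23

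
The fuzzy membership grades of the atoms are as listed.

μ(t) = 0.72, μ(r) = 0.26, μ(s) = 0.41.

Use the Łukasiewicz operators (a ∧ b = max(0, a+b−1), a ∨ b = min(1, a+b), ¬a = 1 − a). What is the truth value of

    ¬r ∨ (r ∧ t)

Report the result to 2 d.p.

¬r = 1 − 0.26 = 0.74
r ∧ t = max(0, a+b−1) on (0.26, 0.72) = 0.00
¬r ∨ (r ∧ t) = min(1, a+b) on (0.74, 0.00) = 0.74

0.74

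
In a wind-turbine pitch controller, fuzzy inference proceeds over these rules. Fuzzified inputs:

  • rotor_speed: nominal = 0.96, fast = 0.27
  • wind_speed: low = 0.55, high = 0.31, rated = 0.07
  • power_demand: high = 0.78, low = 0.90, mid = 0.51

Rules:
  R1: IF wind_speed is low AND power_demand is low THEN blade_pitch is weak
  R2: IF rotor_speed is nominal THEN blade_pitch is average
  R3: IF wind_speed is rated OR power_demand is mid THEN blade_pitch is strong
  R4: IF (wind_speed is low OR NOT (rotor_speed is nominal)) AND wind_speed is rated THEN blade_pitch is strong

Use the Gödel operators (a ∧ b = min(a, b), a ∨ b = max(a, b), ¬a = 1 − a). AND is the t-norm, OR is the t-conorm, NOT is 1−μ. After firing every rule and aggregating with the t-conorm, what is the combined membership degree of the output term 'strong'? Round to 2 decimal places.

R1: low=0.55, low=0.90; AND[min(a, b)] → w = 0.55
R2: nominal=0.96 → w = 0.96
R3: rated=0.07, mid=0.51; OR[max(a, b)] → w = 0.51
R4: (low=0.55 OR ¬nominal=1−0.96=0.04) = 0.55; AND[min(a, b)] with rated=0.07 → w = 0.07
Rules with consequent 'strong': {R3, R4} → strengths 0.51, 0.07
Aggregate via t-conorm [max(a, b)]: 0.51

0.51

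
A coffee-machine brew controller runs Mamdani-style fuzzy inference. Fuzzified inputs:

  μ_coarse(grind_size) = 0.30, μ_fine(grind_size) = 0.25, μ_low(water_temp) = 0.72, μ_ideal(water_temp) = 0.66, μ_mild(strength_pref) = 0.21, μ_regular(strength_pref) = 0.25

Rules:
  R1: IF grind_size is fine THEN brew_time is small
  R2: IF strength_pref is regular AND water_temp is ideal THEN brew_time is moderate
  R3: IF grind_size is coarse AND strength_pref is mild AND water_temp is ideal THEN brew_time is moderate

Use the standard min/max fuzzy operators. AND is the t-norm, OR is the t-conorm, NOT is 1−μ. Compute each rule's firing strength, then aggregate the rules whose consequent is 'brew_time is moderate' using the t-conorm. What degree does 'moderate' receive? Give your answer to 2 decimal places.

0.25

R1: fine=0.25 → w = 0.25
R2: regular=0.25, ideal=0.66; AND[min(a, b)] → w = 0.25
R3: coarse=0.30, mild=0.21, ideal=0.66; AND[min(a, b)] → w = 0.21
Rules with consequent 'moderate': {R2, R3} → strengths 0.25, 0.21
Aggregate via t-conorm [max(a, b)]: 0.25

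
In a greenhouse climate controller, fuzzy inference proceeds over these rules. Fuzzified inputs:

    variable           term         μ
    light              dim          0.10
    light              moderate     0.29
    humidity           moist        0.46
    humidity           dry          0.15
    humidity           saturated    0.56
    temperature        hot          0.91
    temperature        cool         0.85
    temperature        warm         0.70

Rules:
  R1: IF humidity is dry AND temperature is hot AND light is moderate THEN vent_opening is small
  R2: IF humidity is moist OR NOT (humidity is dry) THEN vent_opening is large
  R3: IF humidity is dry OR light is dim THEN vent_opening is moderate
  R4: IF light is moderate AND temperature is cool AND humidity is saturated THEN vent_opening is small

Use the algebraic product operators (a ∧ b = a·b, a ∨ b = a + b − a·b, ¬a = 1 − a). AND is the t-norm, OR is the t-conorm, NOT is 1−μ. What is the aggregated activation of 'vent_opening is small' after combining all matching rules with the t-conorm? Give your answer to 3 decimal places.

0.172

R1: dry=0.15, hot=0.91, moderate=0.29; AND[a·b] → w = 0.0396
R2: moist=0.46, ¬dry=1−0.15=0.85; OR[a + b − a·b] → w = 0.9190
R3: dry=0.15, dim=0.10; OR[a + b − a·b] → w = 0.2350
R4: moderate=0.29, cool=0.85, saturated=0.56; AND[a·b] → w = 0.1380
Rules with consequent 'small': {R1, R4} → strengths 0.0396, 0.1380
Aggregate via t-conorm [a + b − a·b]: 0.1722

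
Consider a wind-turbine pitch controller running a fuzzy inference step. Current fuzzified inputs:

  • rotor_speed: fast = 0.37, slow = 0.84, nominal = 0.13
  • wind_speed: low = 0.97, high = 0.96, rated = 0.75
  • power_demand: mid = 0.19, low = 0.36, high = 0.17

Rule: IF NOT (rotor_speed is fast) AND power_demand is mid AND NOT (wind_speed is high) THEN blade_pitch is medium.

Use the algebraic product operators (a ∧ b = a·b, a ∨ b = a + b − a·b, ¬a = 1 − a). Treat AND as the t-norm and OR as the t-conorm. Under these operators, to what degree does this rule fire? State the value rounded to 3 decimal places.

firing strength: ¬fast=1−0.37=0.63, mid=0.19, ¬high=1−0.96=0.04; AND[a·b] → w = 0.0048

0.005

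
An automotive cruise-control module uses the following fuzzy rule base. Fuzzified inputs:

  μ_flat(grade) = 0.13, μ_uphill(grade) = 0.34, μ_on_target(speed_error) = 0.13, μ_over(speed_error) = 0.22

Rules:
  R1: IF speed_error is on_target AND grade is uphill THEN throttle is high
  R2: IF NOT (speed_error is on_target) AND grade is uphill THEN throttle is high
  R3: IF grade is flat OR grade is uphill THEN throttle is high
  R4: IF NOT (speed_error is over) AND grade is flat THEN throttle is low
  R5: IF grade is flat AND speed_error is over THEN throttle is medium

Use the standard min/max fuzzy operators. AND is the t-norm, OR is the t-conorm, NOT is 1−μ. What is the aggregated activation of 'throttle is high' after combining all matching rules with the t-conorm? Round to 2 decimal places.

R1: on_target=0.13, uphill=0.34; AND[min(a, b)] → w = 0.13
R2: ¬on_target=1−0.13=0.87, uphill=0.34; AND[min(a, b)] → w = 0.34
R3: flat=0.13, uphill=0.34; OR[max(a, b)] → w = 0.34
R4: ¬over=1−0.22=0.78, flat=0.13; AND[min(a, b)] → w = 0.13
R5: flat=0.13, over=0.22; AND[min(a, b)] → w = 0.13
Rules with consequent 'high': {R1, R2, R3} → strengths 0.13, 0.34, 0.34
Aggregate via t-conorm [max(a, b)]: 0.34

0.34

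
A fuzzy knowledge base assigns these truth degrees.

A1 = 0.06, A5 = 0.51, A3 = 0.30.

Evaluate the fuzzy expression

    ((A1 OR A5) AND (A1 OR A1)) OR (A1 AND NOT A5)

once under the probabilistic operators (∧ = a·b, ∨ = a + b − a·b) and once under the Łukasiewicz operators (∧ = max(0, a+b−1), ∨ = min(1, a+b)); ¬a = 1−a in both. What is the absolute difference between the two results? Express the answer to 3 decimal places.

Under probabilistic:
  A1 OR A5 = a + b − a·b on (0.0600, 0.5100) = 0.5394
  A1 OR A1 = a + b − a·b on (0.0600, 0.0600) = 0.1164
  (A1 OR A5) AND (A1 OR A1) = a·b on (0.5394, 0.1164) = 0.0628
  NOT A5 = 1 − 0.5100 = 0.4900
  A1 AND NOT A5 = a·b on (0.0600, 0.4900) = 0.0294
  ((A1 OR A5) AND (A1 OR A1)) OR (A1 AND NOT A5) = a + b − a·b on (0.0628, 0.0294) = 0.0903
  → value = 0.0903
Under Łukasiewicz:
  A1 OR A5 = min(1, a+b) on (0.06, 0.51) = 0.57
  A1 OR A1 = min(1, a+b) on (0.06, 0.06) = 0.12
  (A1 OR A5) AND (A1 OR A1) = max(0, a+b−1) on (0.57, 0.12) = 0.00
  NOT A5 = 1 − 0.51 = 0.49
  A1 AND NOT A5 = max(0, a+b−1) on (0.06, 0.49) = 0.00
  ((A1 OR A5) AND (A1 OR A1)) OR (A1 AND NOT A5) = min(1, a+b) on (0.00, 0.00) = 0.00
  → value = 0.0000
|0.0903 − 0.0000| = 0.090

0.090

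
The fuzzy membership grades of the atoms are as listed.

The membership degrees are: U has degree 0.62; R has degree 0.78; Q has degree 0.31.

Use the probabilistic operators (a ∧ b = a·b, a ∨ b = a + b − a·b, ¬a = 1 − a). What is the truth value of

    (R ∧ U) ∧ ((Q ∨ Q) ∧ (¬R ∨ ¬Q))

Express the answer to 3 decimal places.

R ∧ U = a·b on (0.7800, 0.6200) = 0.4836
Q ∨ Q = a + b − a·b on (0.3100, 0.3100) = 0.5239
¬R = 1 − 0.7800 = 0.2200
¬Q = 1 − 0.3100 = 0.6900
¬R ∨ ¬Q = a + b − a·b on (0.2200, 0.6900) = 0.7582
(Q ∨ Q) ∧ (¬R ∨ ¬Q) = a·b on (0.5239, 0.7582) = 0.3972
(R ∧ U) ∧ ((Q ∨ Q) ∧ (¬R ∨ ¬Q)) = a·b on (0.4836, 0.3972) = 0.1921

0.192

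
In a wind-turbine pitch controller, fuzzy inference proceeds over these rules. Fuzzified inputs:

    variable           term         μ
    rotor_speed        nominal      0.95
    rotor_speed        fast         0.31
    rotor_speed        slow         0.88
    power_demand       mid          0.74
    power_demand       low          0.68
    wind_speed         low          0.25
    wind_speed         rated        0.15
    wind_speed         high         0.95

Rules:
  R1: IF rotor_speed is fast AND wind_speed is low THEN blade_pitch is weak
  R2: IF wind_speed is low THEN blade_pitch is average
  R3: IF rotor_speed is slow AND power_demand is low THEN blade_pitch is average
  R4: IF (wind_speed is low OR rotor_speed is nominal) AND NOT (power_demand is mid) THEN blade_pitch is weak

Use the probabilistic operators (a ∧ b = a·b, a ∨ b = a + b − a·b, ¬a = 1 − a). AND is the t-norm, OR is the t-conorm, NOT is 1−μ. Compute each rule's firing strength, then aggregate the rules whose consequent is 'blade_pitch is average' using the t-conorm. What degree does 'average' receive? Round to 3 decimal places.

0.699

R1: fast=0.31, low=0.25; AND[a·b] → w = 0.0775
R2: low=0.25 → w = 0.2500
R3: slow=0.88, low=0.68; AND[a·b] → w = 0.5984
R4: (low=0.25 OR nominal=0.95) = 0.9625; AND[a·b] with ¬mid=1−0.74=0.26 → w = 0.2502
Rules with consequent 'average': {R2, R3} → strengths 0.2500, 0.5984
Aggregate via t-conorm [a + b − a·b]: 0.6988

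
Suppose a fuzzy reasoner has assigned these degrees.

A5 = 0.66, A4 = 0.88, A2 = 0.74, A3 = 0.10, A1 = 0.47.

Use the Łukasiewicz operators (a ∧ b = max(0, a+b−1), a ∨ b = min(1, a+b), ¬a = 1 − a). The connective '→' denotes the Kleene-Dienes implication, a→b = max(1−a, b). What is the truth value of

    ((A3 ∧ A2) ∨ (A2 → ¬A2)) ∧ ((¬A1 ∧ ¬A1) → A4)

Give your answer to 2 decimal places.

A3 ∧ A2 = max(0, a+b−1) on (0.10, 0.74) = 0.00
¬A2 = 1 − 0.74 = 0.26
A2 → ¬A2  [Kleene-Dienes: max(1−a, b)] with a=0.74, b=0.26 → 0.26
(A3 ∧ A2) ∨ (A2 → ¬A2) = min(1, a+b) on (0.00, 0.26) = 0.26
¬A1 = 1 − 0.47 = 0.53
¬A1 = 1 − 0.47 = 0.53
¬A1 ∧ ¬A1 = max(0, a+b−1) on (0.53, 0.53) = 0.06
(¬A1 ∧ ¬A1) → A4  [Kleene-Dienes: max(1−a, b)] with a=0.06, b=0.88 → 0.94
((A3 ∧ A2) ∨ (A2 → ¬A2)) ∧ ((¬A1 ∧ ¬A1) → A4) = max(0, a+b−1) on (0.26, 0.94) = 0.20

0.20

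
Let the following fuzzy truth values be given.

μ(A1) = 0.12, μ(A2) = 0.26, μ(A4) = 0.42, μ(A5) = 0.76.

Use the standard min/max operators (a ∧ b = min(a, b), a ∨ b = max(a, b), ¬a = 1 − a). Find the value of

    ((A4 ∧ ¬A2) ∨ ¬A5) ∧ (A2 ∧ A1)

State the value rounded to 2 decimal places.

¬A2 = 1 − 0.26 = 0.74
A4 ∧ ¬A2 = min(a, b) on (0.42, 0.74) = 0.42
¬A5 = 1 − 0.76 = 0.24
(A4 ∧ ¬A2) ∨ ¬A5 = max(a, b) on (0.42, 0.24) = 0.42
A2 ∧ A1 = min(a, b) on (0.26, 0.12) = 0.12
((A4 ∧ ¬A2) ∨ ¬A5) ∧ (A2 ∧ A1) = min(a, b) on (0.42, 0.12) = 0.12

0.12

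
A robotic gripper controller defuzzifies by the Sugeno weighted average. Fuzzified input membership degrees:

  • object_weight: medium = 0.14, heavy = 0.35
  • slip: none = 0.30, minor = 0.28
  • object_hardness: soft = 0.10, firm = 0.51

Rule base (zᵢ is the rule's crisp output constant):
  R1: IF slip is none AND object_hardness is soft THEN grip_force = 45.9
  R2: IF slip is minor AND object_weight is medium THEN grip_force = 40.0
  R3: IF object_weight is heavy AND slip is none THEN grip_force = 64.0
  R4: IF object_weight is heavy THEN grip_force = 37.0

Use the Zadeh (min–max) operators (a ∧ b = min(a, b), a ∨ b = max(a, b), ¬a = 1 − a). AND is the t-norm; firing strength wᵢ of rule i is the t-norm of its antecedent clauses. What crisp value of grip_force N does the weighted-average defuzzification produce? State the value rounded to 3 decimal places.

R1 (z=45.9): none=0.30, soft=0.10; AND[min(a, b)] → w = 0.10
R2 (z=40.0): minor=0.28, medium=0.14; AND[min(a, b)] → w = 0.14
R3 (z=64.0): heavy=0.35, none=0.30; AND[min(a, b)] → w = 0.30
R4 (z=37.0): heavy=0.35 → w = 0.35
Weighted average = (0.10·45.9 + 0.14·40.0 + 0.30·64.0 + 0.35·37.0) / (0.10 + 0.14 + 0.30 + 0.35)
  = 42.3400 / 0.8900 = 47.573

47.573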